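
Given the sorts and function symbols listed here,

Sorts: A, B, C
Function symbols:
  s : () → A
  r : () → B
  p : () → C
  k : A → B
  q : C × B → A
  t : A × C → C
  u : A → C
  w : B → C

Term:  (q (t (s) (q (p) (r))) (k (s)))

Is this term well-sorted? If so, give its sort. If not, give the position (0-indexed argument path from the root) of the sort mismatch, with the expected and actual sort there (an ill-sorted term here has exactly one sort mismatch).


ill-sorted at position [0, 1]: expected C, got A

    (s) : A
      (p) : C
      (r) : B
    (q (p) (r)) : A
  (t (s) (q (p) (r))) : ✗ arg 1 at [0, 1] has sort A, expected C
    (s) : A
  (k (s)) : B


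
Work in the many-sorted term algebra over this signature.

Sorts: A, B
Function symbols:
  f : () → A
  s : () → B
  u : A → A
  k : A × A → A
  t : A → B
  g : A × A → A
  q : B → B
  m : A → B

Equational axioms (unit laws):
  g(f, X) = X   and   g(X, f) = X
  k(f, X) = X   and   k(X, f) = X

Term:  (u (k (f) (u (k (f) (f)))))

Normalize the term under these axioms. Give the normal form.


1. (u (k (f) (u (k (f) (f)))))  →  (u (u (k (f) (f))))
2. (u (u (k (f) (f))))  →  (u (u (f)))

normal form = (u (u (f)))


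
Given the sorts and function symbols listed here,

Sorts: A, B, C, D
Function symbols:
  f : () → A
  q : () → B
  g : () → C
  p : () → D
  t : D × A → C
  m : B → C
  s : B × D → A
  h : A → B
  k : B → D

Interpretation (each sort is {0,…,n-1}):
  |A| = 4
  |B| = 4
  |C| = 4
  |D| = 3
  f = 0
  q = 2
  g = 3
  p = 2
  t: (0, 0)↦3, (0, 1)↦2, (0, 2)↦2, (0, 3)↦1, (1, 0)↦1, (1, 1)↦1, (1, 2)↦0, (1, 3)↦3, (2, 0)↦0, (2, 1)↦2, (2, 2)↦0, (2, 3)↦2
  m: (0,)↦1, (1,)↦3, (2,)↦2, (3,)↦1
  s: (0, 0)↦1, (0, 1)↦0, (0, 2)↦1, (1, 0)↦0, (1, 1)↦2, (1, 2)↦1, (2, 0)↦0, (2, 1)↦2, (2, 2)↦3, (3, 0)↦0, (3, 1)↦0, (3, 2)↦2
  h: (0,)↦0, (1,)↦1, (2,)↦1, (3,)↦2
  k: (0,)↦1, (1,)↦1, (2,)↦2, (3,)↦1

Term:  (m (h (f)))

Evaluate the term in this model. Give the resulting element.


value = 1

  f = 0
  (h (f)) = h(0,) = 0
  (m (h (f))) = m(0,) = 1


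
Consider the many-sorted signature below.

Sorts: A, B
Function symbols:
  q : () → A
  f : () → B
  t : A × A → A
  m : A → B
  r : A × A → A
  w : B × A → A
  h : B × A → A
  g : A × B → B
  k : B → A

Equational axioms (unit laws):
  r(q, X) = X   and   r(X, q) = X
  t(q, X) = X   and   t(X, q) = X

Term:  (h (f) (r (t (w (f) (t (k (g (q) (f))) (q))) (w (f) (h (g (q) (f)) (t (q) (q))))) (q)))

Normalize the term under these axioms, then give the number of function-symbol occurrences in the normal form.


size = 16

1. (h (f) (r (t (w (f) (t (k (g (q) (f))) (q))) (w (f) (h (g (q) (f)) (t (q) (q))))) (q)))  →  (h (f) (t (w (f) (t (k (g (q) (f))) (q))) (w (f) (h (g (q) (f)) (t (q) (q))))))
2. (h (f) (t (w (f) (t (k (g (q) (f))) (q))) (w (f) (h (g (q) (f)) (t (q) (q))))))  →  (h (f) (t (w (f) (k (g (q) (f)))) (w (f) (h (g (q) (f)) (t (q) (q))))))
3. (h (f) (t (w (f) (k (g (q) (f)))) (w (f) (h (g (q) (f)) (t (q) (q))))))  →  (h (f) (t (w (f) (k (g (q) (f)))) (w (f) (h (g (q) (f)) (q)))))
normal form: (h (f) (t (w (f) (k (g (q) (f)))) (w (f) (h (g (q) (f)) (q)))))


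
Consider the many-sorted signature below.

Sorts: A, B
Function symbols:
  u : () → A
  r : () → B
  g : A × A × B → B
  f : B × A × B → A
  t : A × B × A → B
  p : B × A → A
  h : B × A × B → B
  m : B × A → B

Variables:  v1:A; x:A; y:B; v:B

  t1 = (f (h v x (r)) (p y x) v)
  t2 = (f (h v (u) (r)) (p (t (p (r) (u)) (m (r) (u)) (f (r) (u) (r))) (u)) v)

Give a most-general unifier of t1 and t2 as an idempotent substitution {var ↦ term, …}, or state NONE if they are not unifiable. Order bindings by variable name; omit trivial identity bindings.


{x ↦ (u), y ↦ (t (p (r) (u)) (m (r) (u)) (f (r) (u) (r)))}


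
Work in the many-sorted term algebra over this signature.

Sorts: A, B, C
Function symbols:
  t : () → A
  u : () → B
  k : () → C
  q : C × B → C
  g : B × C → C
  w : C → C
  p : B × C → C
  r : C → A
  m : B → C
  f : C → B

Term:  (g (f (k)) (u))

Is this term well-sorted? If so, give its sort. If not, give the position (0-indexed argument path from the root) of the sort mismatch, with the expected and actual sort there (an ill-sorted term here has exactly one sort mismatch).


ill-sorted at position [1]: expected C, got B

    (k) : C
  (f (k)) : B
  (u) : B
(g (f (k)) (u)) : ✗ arg 1 at [1] has sort B, expected C


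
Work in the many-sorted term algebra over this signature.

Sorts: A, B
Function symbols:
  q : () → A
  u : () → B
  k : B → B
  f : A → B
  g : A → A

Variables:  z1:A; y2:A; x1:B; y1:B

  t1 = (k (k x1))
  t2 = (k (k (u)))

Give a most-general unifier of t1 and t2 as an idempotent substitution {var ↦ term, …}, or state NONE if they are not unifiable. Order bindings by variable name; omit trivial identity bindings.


{x1 ↦ (u)}


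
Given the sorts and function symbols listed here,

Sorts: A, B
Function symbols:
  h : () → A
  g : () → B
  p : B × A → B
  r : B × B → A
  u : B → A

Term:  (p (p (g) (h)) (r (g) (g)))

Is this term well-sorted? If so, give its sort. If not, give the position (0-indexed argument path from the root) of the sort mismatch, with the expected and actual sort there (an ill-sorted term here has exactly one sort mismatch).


well-sorted; sort = B

    (g) : B
    (h) : A
  (p (g) (h)) : B
    (g) : B
    (g) : B
  (r (g) (g)) : A
(p (p (g) (h)) (r (g) (g))) : B


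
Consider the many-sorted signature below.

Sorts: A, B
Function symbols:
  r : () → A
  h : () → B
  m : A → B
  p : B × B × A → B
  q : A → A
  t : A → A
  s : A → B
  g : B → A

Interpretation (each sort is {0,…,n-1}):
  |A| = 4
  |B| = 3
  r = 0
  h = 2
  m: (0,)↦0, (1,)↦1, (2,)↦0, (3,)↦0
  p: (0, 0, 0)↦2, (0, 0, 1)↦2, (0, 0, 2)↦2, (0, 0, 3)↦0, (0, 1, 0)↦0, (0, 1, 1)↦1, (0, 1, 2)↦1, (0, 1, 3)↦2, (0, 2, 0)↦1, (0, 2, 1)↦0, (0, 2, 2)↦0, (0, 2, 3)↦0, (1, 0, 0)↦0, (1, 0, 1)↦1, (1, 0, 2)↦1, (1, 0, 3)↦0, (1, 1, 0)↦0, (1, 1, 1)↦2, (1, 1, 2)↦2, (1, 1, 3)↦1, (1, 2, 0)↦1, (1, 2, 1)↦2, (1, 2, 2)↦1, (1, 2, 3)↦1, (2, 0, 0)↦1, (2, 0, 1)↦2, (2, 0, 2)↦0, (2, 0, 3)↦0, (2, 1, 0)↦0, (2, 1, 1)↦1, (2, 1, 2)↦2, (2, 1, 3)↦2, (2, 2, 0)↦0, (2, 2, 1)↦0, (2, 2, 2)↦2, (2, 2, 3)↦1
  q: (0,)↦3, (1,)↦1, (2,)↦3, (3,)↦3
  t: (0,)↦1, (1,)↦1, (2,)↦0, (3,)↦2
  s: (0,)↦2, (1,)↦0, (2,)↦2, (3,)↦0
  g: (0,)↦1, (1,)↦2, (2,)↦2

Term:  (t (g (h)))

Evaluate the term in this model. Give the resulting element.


  h = 2
  (g (h)) = g(2,) = 2
  (t (g (h))) = t(2,) = 0

value = 0


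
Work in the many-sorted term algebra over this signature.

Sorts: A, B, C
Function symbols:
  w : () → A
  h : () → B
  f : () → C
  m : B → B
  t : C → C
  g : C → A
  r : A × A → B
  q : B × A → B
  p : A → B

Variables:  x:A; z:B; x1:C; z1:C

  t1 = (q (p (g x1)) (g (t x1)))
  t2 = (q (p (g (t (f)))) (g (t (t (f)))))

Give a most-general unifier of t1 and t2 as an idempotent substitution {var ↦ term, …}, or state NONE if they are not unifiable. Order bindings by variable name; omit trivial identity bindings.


{x1 ↦ (t (f))}


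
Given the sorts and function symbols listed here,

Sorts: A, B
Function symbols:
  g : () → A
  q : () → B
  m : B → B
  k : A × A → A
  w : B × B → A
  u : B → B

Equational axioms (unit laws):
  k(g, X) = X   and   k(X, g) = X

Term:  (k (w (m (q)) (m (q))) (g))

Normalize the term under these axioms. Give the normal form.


normal form = (w (m (q)) (m (q)))

1. (k (w (m (q)) (m (q))) (g))  →  (w (m (q)) (m (q)))


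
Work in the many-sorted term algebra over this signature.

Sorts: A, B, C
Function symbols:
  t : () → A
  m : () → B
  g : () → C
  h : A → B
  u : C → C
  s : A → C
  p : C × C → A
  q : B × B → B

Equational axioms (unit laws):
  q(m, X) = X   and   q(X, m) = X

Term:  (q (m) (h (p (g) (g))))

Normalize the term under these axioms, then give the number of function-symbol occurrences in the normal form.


1. (q (m) (h (p (g) (g))))  →  (h (p (g) (g)))
normal form: (h (p (g) (g)))

size = 4


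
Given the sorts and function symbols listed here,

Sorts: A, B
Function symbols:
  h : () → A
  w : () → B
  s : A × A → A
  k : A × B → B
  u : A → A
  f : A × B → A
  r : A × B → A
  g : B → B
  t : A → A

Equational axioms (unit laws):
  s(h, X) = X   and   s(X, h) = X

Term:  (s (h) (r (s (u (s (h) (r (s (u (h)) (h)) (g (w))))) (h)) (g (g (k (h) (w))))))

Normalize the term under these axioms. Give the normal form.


normal form = (r (u (r (u (h)) (g (w)))) (g (g (k (h) (w)))))

1. (s (h) (r (s (u (s (h) (r (s (u (h)) (h)) (g (w))))) (h)) (g (g (k (h) (w))))))  →  (r (s (u (s (h) (r (s (u (h)) (h)) (g (w))))) (h)) (g (g (k (h) (w)))))
2. (r (s (u (s (h) (r (s (u (h)) (h)) (g (w))))) (h)) (g (g (k (h) (w)))))  →  (r (u (s (h) (r (s (u (h)) (h)) (g (w))))) (g (g (k (h) (w)))))
3. (r (u (s (h) (r (s (u (h)) (h)) (g (w))))) (g (g (k (h) (w)))))  →  (r (u (r (s (u (h)) (h)) (g (w)))) (g (g (k (h) (w)))))
4. (r (u (r (s (u (h)) (h)) (g (w)))) (g (g (k (h) (w)))))  →  (r (u (r (u (h)) (g (w)))) (g (g (k (h) (w)))))


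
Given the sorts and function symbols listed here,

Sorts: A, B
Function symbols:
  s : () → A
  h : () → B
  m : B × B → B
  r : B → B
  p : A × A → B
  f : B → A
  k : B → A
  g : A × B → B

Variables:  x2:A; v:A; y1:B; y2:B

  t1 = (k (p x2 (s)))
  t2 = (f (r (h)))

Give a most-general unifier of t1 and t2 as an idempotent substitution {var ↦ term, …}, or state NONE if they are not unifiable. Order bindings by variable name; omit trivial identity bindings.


head clash or occurs-check failure — not unifiable

NONE (not unifiable)


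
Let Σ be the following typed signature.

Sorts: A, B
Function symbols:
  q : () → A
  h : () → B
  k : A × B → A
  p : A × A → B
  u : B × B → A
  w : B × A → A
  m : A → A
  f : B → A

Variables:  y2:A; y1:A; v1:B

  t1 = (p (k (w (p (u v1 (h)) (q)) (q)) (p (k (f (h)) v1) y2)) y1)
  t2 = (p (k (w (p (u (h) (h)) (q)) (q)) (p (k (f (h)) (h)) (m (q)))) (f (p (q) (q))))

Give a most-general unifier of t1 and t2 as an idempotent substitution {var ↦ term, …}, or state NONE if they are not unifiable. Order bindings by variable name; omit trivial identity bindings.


{v1 ↦ (h), y1 ↦ (f (p (q) (q))), y2 ↦ (m (q))}


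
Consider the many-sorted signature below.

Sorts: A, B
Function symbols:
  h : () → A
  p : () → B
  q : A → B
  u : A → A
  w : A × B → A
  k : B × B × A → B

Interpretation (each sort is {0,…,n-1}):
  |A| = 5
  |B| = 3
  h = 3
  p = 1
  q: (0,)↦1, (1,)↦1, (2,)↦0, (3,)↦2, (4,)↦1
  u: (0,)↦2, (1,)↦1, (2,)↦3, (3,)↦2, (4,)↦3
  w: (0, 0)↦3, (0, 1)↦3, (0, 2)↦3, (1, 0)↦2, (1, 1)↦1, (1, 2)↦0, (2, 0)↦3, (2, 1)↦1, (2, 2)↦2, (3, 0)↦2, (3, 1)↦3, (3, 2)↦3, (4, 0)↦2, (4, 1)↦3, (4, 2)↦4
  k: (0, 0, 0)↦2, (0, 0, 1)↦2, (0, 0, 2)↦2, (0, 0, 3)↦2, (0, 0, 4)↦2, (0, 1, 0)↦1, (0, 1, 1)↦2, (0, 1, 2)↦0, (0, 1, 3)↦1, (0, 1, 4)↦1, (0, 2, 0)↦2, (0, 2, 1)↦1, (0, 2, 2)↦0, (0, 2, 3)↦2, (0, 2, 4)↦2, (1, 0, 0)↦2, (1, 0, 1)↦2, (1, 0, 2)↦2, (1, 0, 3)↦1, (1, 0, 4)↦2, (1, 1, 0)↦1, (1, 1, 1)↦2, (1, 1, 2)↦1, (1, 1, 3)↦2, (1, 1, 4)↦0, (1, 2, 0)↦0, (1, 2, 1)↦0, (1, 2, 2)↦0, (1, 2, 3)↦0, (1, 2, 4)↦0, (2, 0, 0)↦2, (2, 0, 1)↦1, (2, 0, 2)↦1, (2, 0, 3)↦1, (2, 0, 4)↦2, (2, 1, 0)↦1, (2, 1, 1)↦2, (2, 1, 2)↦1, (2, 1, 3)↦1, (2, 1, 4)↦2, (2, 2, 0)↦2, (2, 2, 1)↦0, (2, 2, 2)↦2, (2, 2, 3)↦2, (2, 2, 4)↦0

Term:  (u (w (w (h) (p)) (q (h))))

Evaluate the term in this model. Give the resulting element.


value = 2

  h = 3
  p = 1
  (w (h) (p)) = w(3, 1) = 3
  h = 3
  (q (h)) = q(3,) = 2
  (w (w (h) (p)) (q (h))) = w(3, 2) = 3
  (u (w (w (h) (p)) (q (h)))) = u(3,) = 2


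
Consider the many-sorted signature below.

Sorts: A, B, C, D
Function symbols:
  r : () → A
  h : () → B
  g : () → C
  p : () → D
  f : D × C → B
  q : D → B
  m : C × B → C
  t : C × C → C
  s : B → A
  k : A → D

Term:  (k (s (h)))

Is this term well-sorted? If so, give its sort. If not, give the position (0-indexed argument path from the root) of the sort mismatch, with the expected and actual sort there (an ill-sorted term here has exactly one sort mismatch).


    (h) : B
  (s (h)) : A
(k (s (h))) : D

well-sorted; sort = D


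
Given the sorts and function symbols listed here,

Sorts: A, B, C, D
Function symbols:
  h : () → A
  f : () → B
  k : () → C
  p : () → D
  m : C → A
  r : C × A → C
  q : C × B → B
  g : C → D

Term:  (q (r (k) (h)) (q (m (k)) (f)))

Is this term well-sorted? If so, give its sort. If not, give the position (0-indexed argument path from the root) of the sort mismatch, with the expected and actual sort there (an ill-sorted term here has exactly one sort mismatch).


    (k) : C
    (h) : A
  (r (k) (h)) : C
      (k) : C
    (m (k)) : A
    (f) : B
  (q (m (k)) (f)) : ✗ arg 0 at [1, 0] has sort A, expected C

ill-sorted at position [1, 0]: expected C, got A


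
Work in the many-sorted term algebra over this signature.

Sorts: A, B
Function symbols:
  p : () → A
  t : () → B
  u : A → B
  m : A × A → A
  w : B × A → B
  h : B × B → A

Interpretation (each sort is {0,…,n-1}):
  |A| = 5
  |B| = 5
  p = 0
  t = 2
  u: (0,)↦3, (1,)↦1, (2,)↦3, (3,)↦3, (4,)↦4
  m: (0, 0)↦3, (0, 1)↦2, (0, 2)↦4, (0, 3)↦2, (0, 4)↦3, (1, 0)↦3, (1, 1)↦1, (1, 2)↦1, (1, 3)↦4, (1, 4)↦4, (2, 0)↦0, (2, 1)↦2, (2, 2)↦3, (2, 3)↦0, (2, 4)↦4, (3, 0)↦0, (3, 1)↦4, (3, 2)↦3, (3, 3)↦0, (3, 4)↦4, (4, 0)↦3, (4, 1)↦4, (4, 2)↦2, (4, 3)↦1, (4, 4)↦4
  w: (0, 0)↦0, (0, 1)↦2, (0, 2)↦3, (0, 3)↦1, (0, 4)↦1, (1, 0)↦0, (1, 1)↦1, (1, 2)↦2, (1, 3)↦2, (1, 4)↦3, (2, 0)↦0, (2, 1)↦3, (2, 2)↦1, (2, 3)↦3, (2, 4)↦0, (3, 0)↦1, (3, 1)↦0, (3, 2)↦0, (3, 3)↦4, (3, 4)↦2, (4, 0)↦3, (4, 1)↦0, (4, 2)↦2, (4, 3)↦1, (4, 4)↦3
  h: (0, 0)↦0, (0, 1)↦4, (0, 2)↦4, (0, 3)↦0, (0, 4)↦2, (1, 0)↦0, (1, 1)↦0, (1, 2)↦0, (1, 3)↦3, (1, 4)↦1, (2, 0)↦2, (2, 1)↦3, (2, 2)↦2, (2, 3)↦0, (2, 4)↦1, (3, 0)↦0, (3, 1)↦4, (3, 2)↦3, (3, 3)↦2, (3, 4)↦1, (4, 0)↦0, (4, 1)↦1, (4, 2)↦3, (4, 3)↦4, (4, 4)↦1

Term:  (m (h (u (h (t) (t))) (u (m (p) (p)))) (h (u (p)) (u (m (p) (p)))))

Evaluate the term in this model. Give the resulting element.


value = 3

  t = 2
  t = 2
  (h (t) (t)) = h(2, 2) = 2
  (u (h (t) (t))) = u(2,) = 3
  p = 0
  p = 0
  (m (p) (p)) = m(0, 0) = 3
  (u (m (p) (p))) = u(3,) = 3
  (h (u (h (t) (t))) (u (m (p) (p)))) = h(3, 3) = 2
  p = 0
  (u (p)) = u(0,) = 3
  p = 0
  p = 0
  (m (p) (p)) = m(0, 0) = 3
  (u (m (p) (p))) = u(3,) = 3
  (h (u (p)) (u (m (p) (p)))) = h(3, 3) = 2
  (m (h (u (h (t) (t))) (u (m (p) (p)))) (h (u (p)) (u (m (p) (p))))) = m(2, 2) = 3


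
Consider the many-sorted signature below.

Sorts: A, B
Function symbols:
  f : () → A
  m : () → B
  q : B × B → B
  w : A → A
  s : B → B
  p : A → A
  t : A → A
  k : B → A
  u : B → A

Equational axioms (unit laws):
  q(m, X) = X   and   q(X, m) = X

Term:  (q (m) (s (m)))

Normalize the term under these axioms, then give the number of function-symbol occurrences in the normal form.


size = 2

1. (q (m) (s (m)))  →  (s (m))
normal form: (s (m))


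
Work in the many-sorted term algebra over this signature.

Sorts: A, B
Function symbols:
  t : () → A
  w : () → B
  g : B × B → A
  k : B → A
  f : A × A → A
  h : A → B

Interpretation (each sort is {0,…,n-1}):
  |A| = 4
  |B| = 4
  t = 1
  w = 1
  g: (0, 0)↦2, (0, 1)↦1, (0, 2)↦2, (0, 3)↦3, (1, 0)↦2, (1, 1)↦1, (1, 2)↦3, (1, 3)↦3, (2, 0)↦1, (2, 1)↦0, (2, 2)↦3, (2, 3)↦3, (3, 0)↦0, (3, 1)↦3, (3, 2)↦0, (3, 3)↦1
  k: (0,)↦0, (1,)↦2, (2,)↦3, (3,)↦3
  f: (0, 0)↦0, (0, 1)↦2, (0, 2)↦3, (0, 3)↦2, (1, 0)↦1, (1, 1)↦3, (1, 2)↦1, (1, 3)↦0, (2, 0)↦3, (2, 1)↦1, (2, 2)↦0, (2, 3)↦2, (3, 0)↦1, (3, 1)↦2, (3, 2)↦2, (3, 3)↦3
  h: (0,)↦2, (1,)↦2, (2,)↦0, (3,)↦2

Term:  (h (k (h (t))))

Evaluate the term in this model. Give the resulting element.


  t = 1
  (h (t)) = h(1,) = 2
  (k (h (t))) = k(2,) = 3
  (h (k (h (t)))) = h(3,) = 2

value = 2


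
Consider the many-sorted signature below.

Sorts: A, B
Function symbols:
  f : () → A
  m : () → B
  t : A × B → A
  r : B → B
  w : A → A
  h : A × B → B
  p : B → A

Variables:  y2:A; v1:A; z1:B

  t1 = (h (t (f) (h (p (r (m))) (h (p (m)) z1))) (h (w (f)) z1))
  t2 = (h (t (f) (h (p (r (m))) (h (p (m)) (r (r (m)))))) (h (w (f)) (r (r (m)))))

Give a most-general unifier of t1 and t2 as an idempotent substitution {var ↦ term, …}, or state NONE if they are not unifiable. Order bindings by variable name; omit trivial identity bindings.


{z1 ↦ (r (r (m)))}


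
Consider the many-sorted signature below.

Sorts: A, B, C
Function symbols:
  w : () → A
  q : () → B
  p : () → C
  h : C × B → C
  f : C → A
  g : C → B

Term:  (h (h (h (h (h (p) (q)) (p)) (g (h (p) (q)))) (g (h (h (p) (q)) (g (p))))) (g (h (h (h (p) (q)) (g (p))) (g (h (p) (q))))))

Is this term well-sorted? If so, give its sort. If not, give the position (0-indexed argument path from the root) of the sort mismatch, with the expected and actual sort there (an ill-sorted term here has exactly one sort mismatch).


ill-sorted at position [0, 0, 0, 1]: expected B, got C

          (p) : C
          (q) : B
        (h (p) (q)) : C
        (p) : C
      (h (h (p) (q)) (p)) : ✗ arg 1 at [0, 0, 0, 1] has sort C, expected B
          (p) : C
          (q) : B
        (h (p) (q)) : C
      (g (h (p) (q))) : B
          (p) : C
          (q) : B
        (h (p) (q)) : C
          (p) : C
        (g (p)) : B
      (h (h (p) (q)) (g (p))) : C
    (g (h (h (p) (q)) (g (p)))) : B
          (p) : C
          (q) : B
        (h (p) (q)) : C
          (p) : C
        (g (p)) : B
      (h (h (p) (q)) (g (p))) : C
          (p) : C
          (q) : B
        (h (p) (q)) : C
      (g (h (p) (q))) : B
    (h (h (h (p) (q)) (g (p))) (g (h (p) (q)))) : C
  (g (h (h (h (p) (q)) (g (p))) (g (h (p) (q))))) : B


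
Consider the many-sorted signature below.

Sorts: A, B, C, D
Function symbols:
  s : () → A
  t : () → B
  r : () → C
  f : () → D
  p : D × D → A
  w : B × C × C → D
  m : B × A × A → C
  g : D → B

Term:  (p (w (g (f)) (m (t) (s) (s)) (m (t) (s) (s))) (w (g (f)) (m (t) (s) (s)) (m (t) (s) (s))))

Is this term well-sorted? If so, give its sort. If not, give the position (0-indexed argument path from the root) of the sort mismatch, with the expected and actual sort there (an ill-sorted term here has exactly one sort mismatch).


      (f) : D
    (g (f)) : B
      (t) : B
      (s) : A
      (s) : A
    (m (t) (s) (s)) : C
      (t) : B
      (s) : A
      (s) : A
    (m (t) (s) (s)) : C
  (w (g (f)) (m (t) (s) (s)) (m (t) (s) (s))) : D
      (f) : D
    (g (f)) : B
      (t) : B
      (s) : A
      (s) : A
    (m (t) (s) (s)) : C
      (t) : B
      (s) : A
      (s) : A
    (m (t) (s) (s)) : C
  (w (g (f)) (m (t) (s) (s)) (m (t) (s) (s))) : D
(p (w (g (f)) (m (t) (s) (s)) (m (t) (s) (s))) (w (g (f)) (m (t) (s) (s)) (m (t) (s) (s)))) : A

well-sorted; sort = A


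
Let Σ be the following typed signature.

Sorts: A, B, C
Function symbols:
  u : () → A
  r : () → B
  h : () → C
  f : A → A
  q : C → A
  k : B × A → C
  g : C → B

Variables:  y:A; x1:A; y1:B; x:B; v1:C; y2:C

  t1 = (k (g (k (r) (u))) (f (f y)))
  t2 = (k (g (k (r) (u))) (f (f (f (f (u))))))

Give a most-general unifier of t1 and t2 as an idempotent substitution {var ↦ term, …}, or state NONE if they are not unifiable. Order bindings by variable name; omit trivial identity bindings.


{y ↦ (f (f (u)))}


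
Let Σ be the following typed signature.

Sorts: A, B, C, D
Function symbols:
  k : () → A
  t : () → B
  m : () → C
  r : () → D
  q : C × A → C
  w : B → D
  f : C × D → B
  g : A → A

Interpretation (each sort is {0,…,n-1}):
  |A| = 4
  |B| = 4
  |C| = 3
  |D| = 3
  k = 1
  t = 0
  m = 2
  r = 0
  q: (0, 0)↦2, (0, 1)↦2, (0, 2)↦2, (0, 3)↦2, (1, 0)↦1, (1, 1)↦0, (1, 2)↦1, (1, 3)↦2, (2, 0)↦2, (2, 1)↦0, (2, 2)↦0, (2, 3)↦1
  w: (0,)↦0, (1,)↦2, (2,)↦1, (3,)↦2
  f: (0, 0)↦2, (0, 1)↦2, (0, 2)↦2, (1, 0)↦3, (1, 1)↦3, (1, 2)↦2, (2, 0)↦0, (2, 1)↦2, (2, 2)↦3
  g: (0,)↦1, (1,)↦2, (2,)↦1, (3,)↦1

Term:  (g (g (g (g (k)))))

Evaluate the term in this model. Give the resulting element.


  k = 1
  (g (k)) = g(1,) = 2
  (g (g (k))) = g(2,) = 1
  (g (g (g (k)))) = g(1,) = 2
  (g (g (g (g (k))))) = g(2,) = 1

value = 1


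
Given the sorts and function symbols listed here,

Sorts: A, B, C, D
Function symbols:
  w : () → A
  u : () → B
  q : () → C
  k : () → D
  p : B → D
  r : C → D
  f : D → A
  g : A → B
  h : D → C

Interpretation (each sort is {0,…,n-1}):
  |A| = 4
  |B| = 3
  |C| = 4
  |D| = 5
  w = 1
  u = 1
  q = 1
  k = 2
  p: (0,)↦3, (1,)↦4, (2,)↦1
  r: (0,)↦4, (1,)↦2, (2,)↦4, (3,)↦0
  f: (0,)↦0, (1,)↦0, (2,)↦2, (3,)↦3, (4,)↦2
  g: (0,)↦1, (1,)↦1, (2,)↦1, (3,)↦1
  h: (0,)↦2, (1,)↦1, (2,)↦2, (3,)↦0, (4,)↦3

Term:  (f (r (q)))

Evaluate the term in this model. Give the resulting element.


value = 2

  q = 1
  (r (q)) = r(1,) = 2
  (f (r (q))) = f(2,) = 2


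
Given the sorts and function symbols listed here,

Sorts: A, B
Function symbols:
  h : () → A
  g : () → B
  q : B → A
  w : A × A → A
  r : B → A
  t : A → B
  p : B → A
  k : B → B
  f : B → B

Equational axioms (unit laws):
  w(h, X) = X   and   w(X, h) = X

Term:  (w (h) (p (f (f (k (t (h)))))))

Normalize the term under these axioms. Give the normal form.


normal form = (p (f (f (k (t (h))))))

1. (w (h) (p (f (f (k (t (h)))))))  →  (p (f (f (k (t (h))))))


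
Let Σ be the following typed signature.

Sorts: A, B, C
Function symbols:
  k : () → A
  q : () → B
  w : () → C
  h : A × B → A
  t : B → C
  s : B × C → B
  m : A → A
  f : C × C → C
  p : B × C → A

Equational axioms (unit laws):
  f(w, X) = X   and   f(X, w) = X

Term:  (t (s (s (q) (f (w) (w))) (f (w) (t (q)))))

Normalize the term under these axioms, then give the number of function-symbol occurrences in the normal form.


1. (t (s (s (q) (f (w) (w))) (f (w) (t (q)))))  →  (t (s (s (q) (w)) (f (w) (t (q)))))
2. (t (s (s (q) (w)) (f (w) (t (q)))))  →  (t (s (s (q) (w)) (t (q))))
normal form: (t (s (s (q) (w)) (t (q))))

size = 7


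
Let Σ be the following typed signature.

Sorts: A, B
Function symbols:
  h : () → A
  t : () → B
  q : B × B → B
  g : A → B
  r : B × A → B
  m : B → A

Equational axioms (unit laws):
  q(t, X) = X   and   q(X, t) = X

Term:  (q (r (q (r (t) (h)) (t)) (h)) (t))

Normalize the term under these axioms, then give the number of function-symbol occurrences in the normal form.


size = 5

1. (q (r (q (r (t) (h)) (t)) (h)) (t))  →  (r (q (r (t) (h)) (t)) (h))
2. (r (q (r (t) (h)) (t)) (h))  →  (r (r (t) (h)) (h))
normal form: (r (r (t) (h)) (h))


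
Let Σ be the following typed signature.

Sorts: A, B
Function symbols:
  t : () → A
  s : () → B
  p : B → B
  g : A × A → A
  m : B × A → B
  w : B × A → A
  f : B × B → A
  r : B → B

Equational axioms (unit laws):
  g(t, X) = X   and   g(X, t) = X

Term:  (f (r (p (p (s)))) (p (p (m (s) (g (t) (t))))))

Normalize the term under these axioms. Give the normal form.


1. (f (r (p (p (s)))) (p (p (m (s) (g (t) (t))))))  →  (f (r (p (p (s)))) (p (p (m (s) (t)))))

normal form = (f (r (p (p (s)))) (p (p (m (s) (t)))))


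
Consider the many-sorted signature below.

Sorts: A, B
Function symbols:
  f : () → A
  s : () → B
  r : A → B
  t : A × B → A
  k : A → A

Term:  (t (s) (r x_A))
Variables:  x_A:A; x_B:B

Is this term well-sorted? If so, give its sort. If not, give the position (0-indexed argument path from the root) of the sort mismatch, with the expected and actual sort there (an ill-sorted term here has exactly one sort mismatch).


ill-sorted at position [0]: expected A, got B

  (s) : B
    x_A : A
  (r x_A) : B
(t (s) (r x_A)) : ✗ arg 0 at [0] has sort B, expected A


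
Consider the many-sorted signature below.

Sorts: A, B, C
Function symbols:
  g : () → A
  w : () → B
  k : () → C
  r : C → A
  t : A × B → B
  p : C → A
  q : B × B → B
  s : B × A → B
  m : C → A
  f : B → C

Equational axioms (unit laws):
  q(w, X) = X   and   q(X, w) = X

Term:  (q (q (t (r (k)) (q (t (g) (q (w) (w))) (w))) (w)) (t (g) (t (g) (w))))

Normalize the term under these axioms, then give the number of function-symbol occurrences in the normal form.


1. (q (q (t (r (k)) (q (t (g) (q (w) (w))) (w))) (w)) (t (g) (t (g) (w))))  →  (q (t (r (k)) (q (t (g) (q (w) (w))) (w))) (t (g) (t (g) (w))))
2. (q (t (r (k)) (q (t (g) (q (w) (w))) (w))) (t (g) (t (g) (w))))  →  (q (t (r (k)) (t (g) (q (w) (w)))) (t (g) (t (g) (w))))
3. (q (t (r (k)) (t (g) (q (w) (w)))) (t (g) (t (g) (w))))  →  (q (t (r (k)) (t (g) (w))) (t (g) (t (g) (w))))
normal form: (q (t (r (k)) (t (g) (w))) (t (g) (t (g) (w))))

size = 12


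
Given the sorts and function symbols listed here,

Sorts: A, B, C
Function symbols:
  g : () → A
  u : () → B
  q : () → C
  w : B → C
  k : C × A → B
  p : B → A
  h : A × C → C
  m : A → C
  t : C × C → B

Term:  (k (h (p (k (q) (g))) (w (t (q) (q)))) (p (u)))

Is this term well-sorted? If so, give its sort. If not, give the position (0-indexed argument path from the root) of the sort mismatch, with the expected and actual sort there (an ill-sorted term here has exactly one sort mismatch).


well-sorted; sort = B

        (q) : C
        (g) : A
      (k (q) (g)) : B
    (p (k (q) (g))) : A
        (q) : C
        (q) : C
      (t (q) (q)) : B
    (w (t (q) (q))) : C
  (h (p (k (q) (g))) (w (t (q) (q)))) : C
    (u) : B
  (p (u)) : A
(k (h (p (k (q) (g))) (w (t (q) (q)))) (p (u))) : B


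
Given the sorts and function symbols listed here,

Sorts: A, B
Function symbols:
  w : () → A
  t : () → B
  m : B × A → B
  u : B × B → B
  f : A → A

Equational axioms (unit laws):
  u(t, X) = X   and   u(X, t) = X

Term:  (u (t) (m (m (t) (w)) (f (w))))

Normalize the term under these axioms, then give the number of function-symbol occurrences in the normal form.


1. (u (t) (m (m (t) (w)) (f (w))))  →  (m (m (t) (w)) (f (w)))
normal form: (m (m (t) (w)) (f (w)))

size = 6


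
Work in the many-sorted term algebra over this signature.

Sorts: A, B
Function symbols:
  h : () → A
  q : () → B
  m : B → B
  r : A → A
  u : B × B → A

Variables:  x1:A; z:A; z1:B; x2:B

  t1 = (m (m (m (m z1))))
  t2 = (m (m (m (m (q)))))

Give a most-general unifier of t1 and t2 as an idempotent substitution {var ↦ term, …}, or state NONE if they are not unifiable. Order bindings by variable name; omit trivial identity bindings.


{z1 ↦ (q)}


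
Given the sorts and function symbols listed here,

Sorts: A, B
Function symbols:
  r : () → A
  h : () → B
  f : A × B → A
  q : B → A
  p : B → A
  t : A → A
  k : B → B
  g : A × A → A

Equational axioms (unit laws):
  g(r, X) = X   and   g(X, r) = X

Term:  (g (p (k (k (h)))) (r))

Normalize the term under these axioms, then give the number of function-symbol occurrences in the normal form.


size = 4

1. (g (p (k (k (h)))) (r))  →  (p (k (k (h))))
normal form: (p (k (k (h))))


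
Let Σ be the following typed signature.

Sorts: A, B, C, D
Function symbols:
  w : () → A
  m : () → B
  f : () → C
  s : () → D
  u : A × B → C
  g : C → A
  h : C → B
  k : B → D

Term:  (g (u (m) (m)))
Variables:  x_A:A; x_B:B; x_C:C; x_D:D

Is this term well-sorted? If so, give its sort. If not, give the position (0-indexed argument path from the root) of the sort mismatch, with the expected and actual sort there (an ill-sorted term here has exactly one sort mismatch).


    (m) : B
    (m) : B
  (u (m) (m)) : ✗ arg 0 at [0, 0] has sort B, expected A

ill-sorted at position [0, 0]: expected A, got B


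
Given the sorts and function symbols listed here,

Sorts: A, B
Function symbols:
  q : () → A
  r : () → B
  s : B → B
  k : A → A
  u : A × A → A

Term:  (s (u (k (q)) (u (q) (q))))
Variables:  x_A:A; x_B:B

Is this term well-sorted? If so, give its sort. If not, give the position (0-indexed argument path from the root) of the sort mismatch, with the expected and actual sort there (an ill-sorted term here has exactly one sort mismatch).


      (q) : A
    (k (q)) : A
      (q) : A
      (q) : A
    (u (q) (q)) : A
  (u (k (q)) (u (q) (q))) : A
(s (u (k (q)) (u (q) (q)))) : ✗ arg 0 at [0] has sort A, expected B

ill-sorted at position [0]: expected B, got A


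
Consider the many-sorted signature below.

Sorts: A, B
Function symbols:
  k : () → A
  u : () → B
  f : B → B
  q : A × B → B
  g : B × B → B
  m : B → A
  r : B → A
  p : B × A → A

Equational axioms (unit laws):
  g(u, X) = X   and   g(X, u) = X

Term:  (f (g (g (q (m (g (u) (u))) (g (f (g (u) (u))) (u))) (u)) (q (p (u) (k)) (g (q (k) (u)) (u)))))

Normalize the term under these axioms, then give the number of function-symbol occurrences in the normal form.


size = 14

1. (f (g (g (q (m (g (u) (u))) (g (f (g (u) (u))) (u))) (u)) (q (p (u) (k)) (g (q (k) (u)) (u)))))  →  (f (g (q (m (g (u) (u))) (g (f (g (u) (u))) (u))) (q (p (u) (k)) (g (q (k) (u)) (u)))))
2. (f (g (q (m (g (u) (u))) (g (f (g (u) (u))) (u))) (q (p (u) (k)) (g (q (k) (u)) (u)))))  →  (f (g (q (m (u)) (g (f (g (u) (u))) (u))) (q (p (u) (k)) (g (q (k) (u)) (u)))))
3. (f (g (q (m (u)) (g (f (g (u) (u))) (u))) (q (p (u) (k)) (g (q (k) (u)) (u)))))  →  (f (g (q (m (u)) (f (g (u) (u)))) (q (p (u) (k)) (g (q (k) (u)) (u)))))
4. (f (g (q (m (u)) (f (g (u) (u)))) (q (p (u) (k)) (g (q (k) (u)) (u)))))  →  (f (g (q (m (u)) (f (u))) (q (p (u) (k)) (g (q (k) (u)) (u)))))
5. (f (g (q (m (u)) (f (u))) (q (p (u) (k)) (g (q (k) (u)) (u)))))  →  (f (g (q (m (u)) (f (u))) (q (p (u) (k)) (q (k) (u)))))
normal form: (f (g (q (m (u)) (f (u))) (q (p (u) (k)) (q (k) (u)))))


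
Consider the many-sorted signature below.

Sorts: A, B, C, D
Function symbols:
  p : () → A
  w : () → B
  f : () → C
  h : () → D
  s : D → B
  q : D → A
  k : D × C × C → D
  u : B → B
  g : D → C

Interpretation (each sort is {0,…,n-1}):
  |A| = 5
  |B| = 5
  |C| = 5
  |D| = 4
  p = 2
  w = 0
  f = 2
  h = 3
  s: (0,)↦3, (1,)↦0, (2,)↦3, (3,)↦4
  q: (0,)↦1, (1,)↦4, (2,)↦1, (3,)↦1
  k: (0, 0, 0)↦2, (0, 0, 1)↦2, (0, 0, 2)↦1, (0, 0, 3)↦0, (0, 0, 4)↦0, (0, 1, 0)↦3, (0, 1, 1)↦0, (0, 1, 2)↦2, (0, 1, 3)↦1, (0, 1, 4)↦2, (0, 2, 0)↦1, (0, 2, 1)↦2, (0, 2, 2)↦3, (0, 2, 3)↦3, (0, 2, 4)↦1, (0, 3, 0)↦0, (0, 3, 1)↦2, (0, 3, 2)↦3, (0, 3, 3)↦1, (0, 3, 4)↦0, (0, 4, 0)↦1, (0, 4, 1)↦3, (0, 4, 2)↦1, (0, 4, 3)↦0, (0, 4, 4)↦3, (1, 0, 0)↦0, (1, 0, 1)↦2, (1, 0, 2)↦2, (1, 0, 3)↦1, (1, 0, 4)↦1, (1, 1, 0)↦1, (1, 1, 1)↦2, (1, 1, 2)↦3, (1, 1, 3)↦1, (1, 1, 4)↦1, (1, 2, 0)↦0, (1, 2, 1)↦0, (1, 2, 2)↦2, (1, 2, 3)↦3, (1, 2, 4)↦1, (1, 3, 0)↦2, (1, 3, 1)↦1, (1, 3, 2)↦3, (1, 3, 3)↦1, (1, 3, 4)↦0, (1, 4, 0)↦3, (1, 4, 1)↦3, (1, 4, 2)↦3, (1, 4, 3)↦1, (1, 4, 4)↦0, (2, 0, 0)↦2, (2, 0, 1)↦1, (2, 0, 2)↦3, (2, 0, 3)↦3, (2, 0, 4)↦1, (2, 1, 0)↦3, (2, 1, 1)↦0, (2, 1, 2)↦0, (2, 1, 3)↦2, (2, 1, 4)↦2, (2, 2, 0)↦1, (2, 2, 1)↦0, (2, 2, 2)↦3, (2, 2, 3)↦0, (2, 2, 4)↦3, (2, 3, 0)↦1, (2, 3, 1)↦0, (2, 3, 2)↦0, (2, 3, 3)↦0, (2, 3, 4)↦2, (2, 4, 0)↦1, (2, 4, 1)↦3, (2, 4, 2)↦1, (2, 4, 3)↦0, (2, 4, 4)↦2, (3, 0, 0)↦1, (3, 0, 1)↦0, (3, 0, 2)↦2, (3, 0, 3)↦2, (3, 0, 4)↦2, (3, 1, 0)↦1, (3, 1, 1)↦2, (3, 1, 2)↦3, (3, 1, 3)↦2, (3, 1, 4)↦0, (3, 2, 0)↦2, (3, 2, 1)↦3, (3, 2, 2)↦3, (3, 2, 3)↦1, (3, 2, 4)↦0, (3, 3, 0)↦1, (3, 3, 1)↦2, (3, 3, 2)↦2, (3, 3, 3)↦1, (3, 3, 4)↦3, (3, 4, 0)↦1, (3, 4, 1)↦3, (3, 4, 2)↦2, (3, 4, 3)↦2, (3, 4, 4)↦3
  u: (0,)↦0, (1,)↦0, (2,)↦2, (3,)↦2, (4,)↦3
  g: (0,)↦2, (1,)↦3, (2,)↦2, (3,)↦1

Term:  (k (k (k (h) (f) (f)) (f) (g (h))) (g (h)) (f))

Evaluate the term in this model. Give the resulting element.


  h = 3
  f = 2
  f = 2
  (k (h) (f) (f)) = k(3, 2, 2) = 3
  f = 2
  h = 3
  (g (h)) = g(3,) = 1
  (k (k (h) (f) (f)) (f) (g (h))) = k(3, 2, 1) = 3
  h = 3
  (g (h)) = g(3,) = 1
  f = 2
  (k (k (k (h) (f) (f)) (f) (g (h))) (g (h)) (f)) = k(3, 1, 2) = 3

value = 3


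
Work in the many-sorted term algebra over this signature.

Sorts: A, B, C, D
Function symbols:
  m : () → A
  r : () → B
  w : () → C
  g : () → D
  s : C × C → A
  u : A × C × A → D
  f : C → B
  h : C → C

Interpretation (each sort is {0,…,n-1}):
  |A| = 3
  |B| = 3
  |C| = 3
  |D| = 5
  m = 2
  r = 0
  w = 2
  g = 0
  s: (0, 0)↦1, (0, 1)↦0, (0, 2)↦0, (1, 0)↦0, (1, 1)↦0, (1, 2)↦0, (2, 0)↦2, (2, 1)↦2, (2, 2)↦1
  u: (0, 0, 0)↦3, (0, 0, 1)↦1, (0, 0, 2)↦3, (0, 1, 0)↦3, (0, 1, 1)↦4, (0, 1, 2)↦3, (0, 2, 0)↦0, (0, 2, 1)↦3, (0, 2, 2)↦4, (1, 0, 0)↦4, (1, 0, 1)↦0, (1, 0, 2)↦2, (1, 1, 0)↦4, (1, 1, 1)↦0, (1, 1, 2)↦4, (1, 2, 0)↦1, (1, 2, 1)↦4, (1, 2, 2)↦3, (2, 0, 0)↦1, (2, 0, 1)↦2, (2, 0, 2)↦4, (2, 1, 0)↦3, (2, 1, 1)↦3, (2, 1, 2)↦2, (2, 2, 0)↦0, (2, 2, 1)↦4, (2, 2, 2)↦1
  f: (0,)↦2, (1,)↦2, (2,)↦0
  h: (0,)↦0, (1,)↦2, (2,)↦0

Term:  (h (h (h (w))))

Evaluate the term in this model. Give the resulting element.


value = 0

  w = 2
  (h (w)) = h(2,) = 0
  (h (h (w))) = h(0,) = 0
  (h (h (h (w)))) = h(0,) = 0


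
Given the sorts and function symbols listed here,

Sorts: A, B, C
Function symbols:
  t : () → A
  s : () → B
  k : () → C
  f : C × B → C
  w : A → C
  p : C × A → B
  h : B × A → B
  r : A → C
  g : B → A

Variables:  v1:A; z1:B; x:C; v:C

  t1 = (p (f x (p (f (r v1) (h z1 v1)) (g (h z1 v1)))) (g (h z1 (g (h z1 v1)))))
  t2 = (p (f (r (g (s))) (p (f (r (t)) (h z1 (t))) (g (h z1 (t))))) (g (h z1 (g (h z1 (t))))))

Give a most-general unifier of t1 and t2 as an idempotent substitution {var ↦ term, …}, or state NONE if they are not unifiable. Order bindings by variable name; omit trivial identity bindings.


{v1 ↦ (t), x ↦ (r (g (s)))}


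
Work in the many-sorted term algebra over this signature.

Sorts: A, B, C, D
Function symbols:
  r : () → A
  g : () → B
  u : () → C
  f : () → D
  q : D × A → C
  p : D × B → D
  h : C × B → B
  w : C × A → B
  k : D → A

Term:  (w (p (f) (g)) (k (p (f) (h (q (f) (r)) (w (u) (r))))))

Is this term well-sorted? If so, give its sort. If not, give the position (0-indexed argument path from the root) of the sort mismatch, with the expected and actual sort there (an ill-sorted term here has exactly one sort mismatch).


ill-sorted at position [0]: expected C, got D

    (f) : D
    (g) : B
  (p (f) (g)) : D
      (f) : D
          (f) : D
          (r) : A
        (q (f) (r)) : C
          (u) : C
          (r) : A
        (w (u) (r)) : B
      (h (q (f) (r)) (w (u) (r))) : B
    (p (f) (h (q (f) (r)) (w (u) (r)))) : D
  (k (p (f) (h (q (f) (r)) (w (u) (r))))) : A
(w (p (f) (g)) (k (p (f) (h (q (f) (r)) (w (u) (r)))))) : ✗ arg 0 at [0] has sort D, expected C


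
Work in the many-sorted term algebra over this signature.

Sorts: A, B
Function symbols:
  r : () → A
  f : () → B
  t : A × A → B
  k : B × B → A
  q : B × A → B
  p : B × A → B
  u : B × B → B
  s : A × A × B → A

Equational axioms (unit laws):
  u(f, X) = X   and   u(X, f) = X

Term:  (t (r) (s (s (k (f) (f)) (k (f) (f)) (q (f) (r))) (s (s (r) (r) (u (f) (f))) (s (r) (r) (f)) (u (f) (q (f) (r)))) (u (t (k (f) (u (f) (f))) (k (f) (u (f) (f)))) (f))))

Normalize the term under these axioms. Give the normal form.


normal form = (t (r) (s (s (k (f) (f)) (k (f) (f)) (q (f) (r))) (s (s (r) (r) (f)) (s (r) (r) (f)) (q (f) (r))) (t (k (f) (f)) (k (f) (f)))))

1. (t (r) (s (s (k (f) (f)) (k (f) (f)) (q (f) (r))) (s (s (r) (r) (u (f) (f))) (s (r) (r) (f)) (u (f) (q (f) (r)))) (u (t (k (f) (u (f) (f))) (k (f) (u (f) (f)))) (f))))  →  (t (r) (s (s (k (f) (f)) (k (f) (f)) (q (f) (r))) (s (s (r) (r) (f)) (s (r) (r) (f)) (u (f) (q (f) (r)))) (u (t (k (f) (u (f) (f))) (k (f) (u (f) (f)))) (f))))
2. (t (r) (s (s (k (f) (f)) (k (f) (f)) (q (f) (r))) (s (s (r) (r) (f)) (s (r) (r) (f)) (u (f) (q (f) (r)))) (u (t (k (f) (u (f) (f))) (k (f) (u (f) (f)))) (f))))  →  (t (r) (s (s (k (f) (f)) (k (f) (f)) (q (f) (r))) (s (s (r) (r) (f)) (s (r) (r) (f)) (q (f) (r))) (u (t (k (f) (u (f) (f))) (k (f) (u (f) (f)))) (f))))
3. (t (r) (s (s (k (f) (f)) (k (f) (f)) (q (f) (r))) (s (s (r) (r) (f)) (s (r) (r) (f)) (q (f) (r))) (u (t (k (f) (u (f) (f))) (k (f) (u (f) (f)))) (f))))  →  (t (r) (s (s (k (f) (f)) (k (f) (f)) (q (f) (r))) (s (s (r) (r) (f)) (s (r) (r) (f)) (q (f) (r))) (t (k (f) (u (f) (f))) (k (f) (u (f) (f))))))
4. (t (r) (s (s (k (f) (f)) (k (f) (f)) (q (f) (r))) (s (s (r) (r) (f)) (s (r) (r) (f)) (q (f) (r))) (t (k (f) (u (f) (f))) (k (f) (u (f) (f))))))  →  (t (r) (s (s (k (f) (f)) (k (f) (f)) (q (f) (r))) (s (s (r) (r) (f)) (s (r) (r) (f)) (q (f) (r))) (t (k (f) (f)) (k (f) (u (f) (f))))))
5. (t (r) (s (s (k (f) (f)) (k (f) (f)) (q (f) (r))) (s (s (r) (r) (f)) (s (r) (r) (f)) (q (f) (r))) (t (k (f) (f)) (k (f) (u (f) (f))))))  →  (t (r) (s (s (k (f) (f)) (k (f) (f)) (q (f) (r))) (s (s (r) (r) (f)) (s (r) (r) (f)) (q (f) (r))) (t (k (f) (f)) (k (f) (f)))))


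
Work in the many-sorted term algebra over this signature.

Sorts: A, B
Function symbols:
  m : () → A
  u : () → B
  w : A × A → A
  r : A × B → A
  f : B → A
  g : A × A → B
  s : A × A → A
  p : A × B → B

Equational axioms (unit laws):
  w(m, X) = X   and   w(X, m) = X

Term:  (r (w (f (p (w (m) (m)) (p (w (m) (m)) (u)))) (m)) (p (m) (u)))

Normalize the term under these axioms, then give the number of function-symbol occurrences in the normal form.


size = 10

1. (r (w (f (p (w (m) (m)) (p (w (m) (m)) (u)))) (m)) (p (m) (u)))  →  (r (f (p (w (m) (m)) (p (w (m) (m)) (u)))) (p (m) (u)))
2. (r (f (p (w (m) (m)) (p (w (m) (m)) (u)))) (p (m) (u)))  →  (r (f (p (m) (p (w (m) (m)) (u)))) (p (m) (u)))
3. (r (f (p (m) (p (w (m) (m)) (u)))) (p (m) (u)))  →  (r (f (p (m) (p (m) (u)))) (p (m) (u)))
normal form: (r (f (p (m) (p (m) (u)))) (p (m) (u)))


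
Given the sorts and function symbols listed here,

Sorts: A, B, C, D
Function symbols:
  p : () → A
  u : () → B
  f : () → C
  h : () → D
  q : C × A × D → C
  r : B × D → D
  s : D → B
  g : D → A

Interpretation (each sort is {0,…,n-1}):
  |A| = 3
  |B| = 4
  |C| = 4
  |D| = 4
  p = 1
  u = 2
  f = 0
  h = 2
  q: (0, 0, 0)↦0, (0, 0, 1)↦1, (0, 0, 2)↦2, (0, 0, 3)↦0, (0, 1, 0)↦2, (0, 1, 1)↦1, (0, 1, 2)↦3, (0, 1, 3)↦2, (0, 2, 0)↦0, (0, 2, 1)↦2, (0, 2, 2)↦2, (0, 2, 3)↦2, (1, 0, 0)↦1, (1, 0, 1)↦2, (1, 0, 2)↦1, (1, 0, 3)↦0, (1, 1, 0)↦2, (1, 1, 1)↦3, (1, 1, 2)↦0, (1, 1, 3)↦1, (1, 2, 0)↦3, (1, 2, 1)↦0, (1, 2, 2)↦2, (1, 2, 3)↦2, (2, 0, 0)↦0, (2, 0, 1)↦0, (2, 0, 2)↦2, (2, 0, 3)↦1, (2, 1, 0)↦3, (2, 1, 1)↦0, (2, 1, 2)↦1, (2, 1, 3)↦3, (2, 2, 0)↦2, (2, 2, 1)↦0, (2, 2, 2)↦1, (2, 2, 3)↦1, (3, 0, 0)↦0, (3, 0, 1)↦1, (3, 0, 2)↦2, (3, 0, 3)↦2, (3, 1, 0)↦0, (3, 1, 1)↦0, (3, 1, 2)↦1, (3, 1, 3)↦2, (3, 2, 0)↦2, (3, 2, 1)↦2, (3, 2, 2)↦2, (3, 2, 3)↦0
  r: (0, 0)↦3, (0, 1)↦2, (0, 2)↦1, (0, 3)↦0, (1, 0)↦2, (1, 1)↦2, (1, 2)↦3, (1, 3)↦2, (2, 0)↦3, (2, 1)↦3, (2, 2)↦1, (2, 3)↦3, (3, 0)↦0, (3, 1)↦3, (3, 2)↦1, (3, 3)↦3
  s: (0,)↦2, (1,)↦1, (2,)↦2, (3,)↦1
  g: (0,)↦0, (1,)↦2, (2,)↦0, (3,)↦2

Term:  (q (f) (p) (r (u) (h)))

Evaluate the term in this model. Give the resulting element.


  f = 0
  p = 1
  u = 2
  h = 2
  (r (u) (h)) = r(2, 2) = 1
  (q (f) (p) (r (u) (h))) = q(0, 1, 1) = 1

value = 1
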